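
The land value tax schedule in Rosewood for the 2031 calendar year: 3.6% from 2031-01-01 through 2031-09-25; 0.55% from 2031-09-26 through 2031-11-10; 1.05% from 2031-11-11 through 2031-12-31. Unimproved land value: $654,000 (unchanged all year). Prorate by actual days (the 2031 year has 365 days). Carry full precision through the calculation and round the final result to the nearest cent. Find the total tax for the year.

$18,699.92

2031-01-01 to 2031-09-25: 268 days at 3.6% → $654,000 × 3.6% × 268/365 = $17,287.1014
2031-09-26 to 2031-11-10: 46 days at 0.55% → $654,000 × 0.55% × 46/365 = $453.3205
2031-11-11 to 2031-12-31: 51 days at 1.05% → $654,000 × 1.05% × 51/365 = $959.4986
Total = $18,699.9205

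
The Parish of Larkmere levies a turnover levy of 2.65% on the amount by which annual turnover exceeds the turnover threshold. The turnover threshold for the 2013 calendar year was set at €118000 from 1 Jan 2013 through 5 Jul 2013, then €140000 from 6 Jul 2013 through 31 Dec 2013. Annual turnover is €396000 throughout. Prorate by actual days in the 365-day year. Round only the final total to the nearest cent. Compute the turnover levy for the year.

1 Jan – 5 Jul 2013: 186 days, exemption €118000 → (€396000 − €118000) × 2.65% × 186/365 = €3754.1425
6 Jul – 31 Dec 2013: 179 days, exemption €140000 → (€396000 − €140000) × 2.65% × 179/365 = €3326.9479
Total = €7081.0904

€7081.09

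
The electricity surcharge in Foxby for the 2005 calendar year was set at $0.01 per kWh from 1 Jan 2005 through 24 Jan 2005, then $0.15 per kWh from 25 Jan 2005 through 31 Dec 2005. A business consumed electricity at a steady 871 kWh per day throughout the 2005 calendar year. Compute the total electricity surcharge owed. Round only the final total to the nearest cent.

$44,760.69

1 Jan – 24 Jan 2005: 24 days × 871 kWh/day = 20,904 kWh at $0.01/kWh → $209.04
25 Jan – 31 Dec 2005: 341 days × 871 kWh/day = 297,011 kWh at $0.15/kWh → $44,551.65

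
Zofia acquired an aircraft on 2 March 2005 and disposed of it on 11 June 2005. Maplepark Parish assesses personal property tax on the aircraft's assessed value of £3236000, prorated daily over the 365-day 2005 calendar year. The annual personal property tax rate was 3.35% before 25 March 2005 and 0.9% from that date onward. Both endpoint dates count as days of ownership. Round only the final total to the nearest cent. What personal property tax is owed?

2 March – 24 March 2005: 23 days at 3.35% → £3236000 × 3.35% × 23/365 = £6831.0630
25 March – 11 June 2005: 79 days at 0.9% → £3236000 × 0.9% × 79/365 = £6303.5507
Total = £13134.6137

£13134.61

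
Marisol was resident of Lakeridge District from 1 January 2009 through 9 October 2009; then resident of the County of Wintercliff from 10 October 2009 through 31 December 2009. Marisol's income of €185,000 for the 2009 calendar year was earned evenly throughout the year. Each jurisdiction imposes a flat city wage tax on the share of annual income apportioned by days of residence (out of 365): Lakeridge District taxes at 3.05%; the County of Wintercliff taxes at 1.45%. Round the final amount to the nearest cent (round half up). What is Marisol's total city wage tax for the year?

€4,969.40

Lakeridge District, 1 January – 9 October 2009: 282 days → €185,000 × 3.05% × 282/365 = €4,359.4110
The County of Wintercliff, 10 October – 31 December 2009: 83 days → €185,000 × 1.45% × 83/365 = €609.9932
Total = €4,969.4041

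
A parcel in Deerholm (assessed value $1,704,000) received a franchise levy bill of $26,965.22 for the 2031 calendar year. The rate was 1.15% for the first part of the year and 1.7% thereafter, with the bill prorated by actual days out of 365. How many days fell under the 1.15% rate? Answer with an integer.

Let d = days at the first rate; then 365 − d days at the second rate.
$1,704,000 × [1.15%·d + 1.7%·(365−d)] / 365 = $26,965.22
Solving gives d = 78, so the new rate took effect on March 20, 2031.

78 days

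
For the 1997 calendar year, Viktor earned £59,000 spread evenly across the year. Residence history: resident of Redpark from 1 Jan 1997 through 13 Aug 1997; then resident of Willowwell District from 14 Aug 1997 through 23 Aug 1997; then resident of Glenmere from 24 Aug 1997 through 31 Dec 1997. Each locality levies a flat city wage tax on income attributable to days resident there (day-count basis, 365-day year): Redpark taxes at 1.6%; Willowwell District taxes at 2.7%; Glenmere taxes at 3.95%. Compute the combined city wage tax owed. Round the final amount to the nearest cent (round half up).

Redpark, 1 Jan – 13 Aug 1997: 225 days → £59,000 × 1.6% × 225/365 = £581.9178
Willowwell District, 14 Aug – 23 Aug 1997: 10 days → £59,000 × 2.7% × 10/365 = £43.6438
Glenmere, 24 Aug – 31 Dec 1997: 130 days → £59,000 × 3.95% × 130/365 = £830.0411
Total = £1,455.6027

£1,455.60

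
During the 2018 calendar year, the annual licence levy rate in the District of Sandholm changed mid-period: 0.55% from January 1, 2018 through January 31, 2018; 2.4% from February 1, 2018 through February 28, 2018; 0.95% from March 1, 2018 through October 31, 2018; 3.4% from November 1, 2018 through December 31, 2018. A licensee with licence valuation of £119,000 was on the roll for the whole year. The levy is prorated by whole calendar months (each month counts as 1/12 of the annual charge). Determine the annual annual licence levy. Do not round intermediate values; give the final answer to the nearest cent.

£1,720.54

January 1 – January 31, 2018: 1 month at 0.55% → £119,000 × 0.55% × 1/12 = £54.5417
February 1 – February 28, 2018: 1 month at 2.4% → £119,000 × 2.4% × 1/12 = £238.0000
March 1 – October 31, 2018: 8 months at 0.95% → £119,000 × 0.95% × 8/12 = £753.6667
November 1 – December 31, 2018: 2 months at 3.4% → £119,000 × 3.4% × 2/12 = £674.3333
Total = £1,720.5417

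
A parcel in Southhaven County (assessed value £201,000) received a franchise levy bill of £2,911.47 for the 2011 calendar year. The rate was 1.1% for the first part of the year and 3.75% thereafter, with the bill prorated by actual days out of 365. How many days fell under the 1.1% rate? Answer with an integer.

Let d = days at the first rate; then 365 − d days at the second rate.
£201,000 × [1.1%·d + 3.75%·(365−d)] / 365 = £2,911.47
Solving gives d = 317, so the new rate took effect on 14 November 2011.

317 days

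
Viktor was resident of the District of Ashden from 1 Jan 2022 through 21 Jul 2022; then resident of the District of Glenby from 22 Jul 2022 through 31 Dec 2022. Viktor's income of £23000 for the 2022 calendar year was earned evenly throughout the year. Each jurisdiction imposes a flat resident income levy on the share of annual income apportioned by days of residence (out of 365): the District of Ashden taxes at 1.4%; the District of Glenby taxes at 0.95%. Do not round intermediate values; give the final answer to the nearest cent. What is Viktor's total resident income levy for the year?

The District of Ashden, 1 Jan – 21 Jul 2022: 202 days → £23000 × 1.4% × 202/365 = £178.2027
The District of Glenby, 22 Jul – 31 Dec 2022: 163 days → £23000 × 0.95% × 163/365 = £97.5767
Total = £275.7795

£275.78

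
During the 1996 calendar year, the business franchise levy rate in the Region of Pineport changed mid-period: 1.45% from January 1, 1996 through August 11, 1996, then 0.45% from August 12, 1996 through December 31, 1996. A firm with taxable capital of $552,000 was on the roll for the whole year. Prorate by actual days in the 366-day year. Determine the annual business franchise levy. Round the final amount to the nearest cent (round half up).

January 1 – August 11, 1996: 224 days at 1.45% → $552,000 × 1.45% × 224/366 = $4,898.6230
August 12 – December 31, 1996: 142 days at 0.45% → $552,000 × 0.45% × 142/366 = $963.7377
Total = $5,862.3607

$5,862.36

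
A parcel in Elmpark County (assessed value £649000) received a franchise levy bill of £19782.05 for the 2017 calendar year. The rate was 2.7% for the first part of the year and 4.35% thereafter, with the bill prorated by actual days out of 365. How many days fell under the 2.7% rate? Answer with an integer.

Let d = days at the first rate; then 365 − d days at the second rate.
£649000 × [2.7%·d + 4.35%·(365−d)] / 365 = £19782.05
Solving gives d = 288, so the new rate took effect on 16 October 2017.

288 days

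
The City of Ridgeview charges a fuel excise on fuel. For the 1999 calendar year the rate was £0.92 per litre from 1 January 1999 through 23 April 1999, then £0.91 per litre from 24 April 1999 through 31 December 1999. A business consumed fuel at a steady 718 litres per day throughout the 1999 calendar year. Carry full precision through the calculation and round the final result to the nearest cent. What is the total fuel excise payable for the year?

£239295.04

1 January – 23 April 1999: 113 days × 718 litres/day = 81,134 litres at £0.92/litre → £74643.28
24 April – 31 December 1999: 252 days × 718 litres/day = 180,936 litres at £0.91/litre → £164651.76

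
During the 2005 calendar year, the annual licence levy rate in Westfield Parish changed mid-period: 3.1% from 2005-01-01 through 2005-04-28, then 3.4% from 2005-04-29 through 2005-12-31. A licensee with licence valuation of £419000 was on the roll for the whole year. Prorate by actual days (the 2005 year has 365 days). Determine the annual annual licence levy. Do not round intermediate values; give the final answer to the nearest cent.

£13839.63

2005-01-01 to 2005-04-28: 118 days at 3.1% → £419000 × 3.1% × 118/365 = £4199.1836
2005-04-29 to 2005-12-31: 247 days at 3.4% → £419000 × 3.4% × 247/365 = £9640.4438
Total = £13839.6274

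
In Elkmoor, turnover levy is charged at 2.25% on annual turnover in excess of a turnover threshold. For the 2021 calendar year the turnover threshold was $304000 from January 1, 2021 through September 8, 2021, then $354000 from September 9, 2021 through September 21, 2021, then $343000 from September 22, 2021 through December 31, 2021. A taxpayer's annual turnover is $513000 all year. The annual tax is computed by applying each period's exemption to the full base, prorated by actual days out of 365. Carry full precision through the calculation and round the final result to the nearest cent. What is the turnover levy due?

January 1 – September 8, 2021: 251 days, exemption $304000 → ($513000 − $304000) × 2.25% × 251/365 = $3233.7740
September 9 – September 21, 2021: 13 days, exemption $354000 → ($513000 − $354000) × 2.25% × 13/365 = $127.4178
September 22 – December 31, 2021: 101 days, exemption $343000 → ($513000 − $343000) × 2.25% × 101/365 = $1058.4247
Total = $4419.6164

$4419.62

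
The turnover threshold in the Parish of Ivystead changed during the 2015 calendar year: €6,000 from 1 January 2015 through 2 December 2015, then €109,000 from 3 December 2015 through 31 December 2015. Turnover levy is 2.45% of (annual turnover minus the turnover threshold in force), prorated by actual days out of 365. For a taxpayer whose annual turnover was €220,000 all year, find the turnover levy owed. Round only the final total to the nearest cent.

€5,042.50

1 January – 2 December 2015: 336 days, exemption €6,000 → (€220,000 − €6,000) × 2.45% × 336/365 = €4,826.4329
3 December – 31 December 2015: 29 days, exemption €109,000 → (€220,000 − €109,000) × 2.45% × 29/365 = €216.0699
Total = €5,042.5027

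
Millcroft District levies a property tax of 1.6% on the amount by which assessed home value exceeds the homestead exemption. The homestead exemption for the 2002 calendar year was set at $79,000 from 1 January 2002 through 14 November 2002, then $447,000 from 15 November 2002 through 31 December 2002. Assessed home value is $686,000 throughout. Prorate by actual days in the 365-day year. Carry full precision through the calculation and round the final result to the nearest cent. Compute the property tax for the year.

$8,953.82

1 January – 14 November 2002: 318 days, exemption $79,000 → ($686,000 − $79,000) × 1.6% × 318/365 = $8,461.4137
15 November – 31 December 2002: 47 days, exemption $447,000 → ($686,000 − $447,000) × 1.6% × 47/365 = $492.4055
Total = $8,953.8192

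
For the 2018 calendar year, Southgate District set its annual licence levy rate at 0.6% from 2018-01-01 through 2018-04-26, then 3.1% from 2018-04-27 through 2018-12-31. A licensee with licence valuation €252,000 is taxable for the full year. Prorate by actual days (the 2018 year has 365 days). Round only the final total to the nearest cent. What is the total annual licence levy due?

2018-01-01 to 2018-04-26: 116 days at 0.6% → €252,000 × 0.6% × 116/365 = €480.5260
2018-04-27 to 2018-12-31: 249 days at 3.1% → €252,000 × 3.1% × 249/365 = €5,329.2822
Total = €5,809.8082

€5,809.81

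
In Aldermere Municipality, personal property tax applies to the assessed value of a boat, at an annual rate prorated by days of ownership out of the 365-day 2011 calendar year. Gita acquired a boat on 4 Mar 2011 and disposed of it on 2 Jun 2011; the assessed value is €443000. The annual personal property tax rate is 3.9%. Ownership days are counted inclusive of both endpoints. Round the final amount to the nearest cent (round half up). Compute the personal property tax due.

Days held (4 Mar – 2 Jun 2011): 91 out of 365
Tax = €443000 × 3.9% × 91/365 = €4307.4164

€4307.42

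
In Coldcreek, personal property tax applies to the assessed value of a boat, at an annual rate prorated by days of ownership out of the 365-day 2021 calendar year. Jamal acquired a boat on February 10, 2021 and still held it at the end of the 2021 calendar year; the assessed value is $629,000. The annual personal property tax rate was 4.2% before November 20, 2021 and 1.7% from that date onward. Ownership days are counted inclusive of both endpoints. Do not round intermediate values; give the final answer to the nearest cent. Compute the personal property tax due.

$21,713.42

February 10 – November 19, 2021: 283 days at 4.2% → $629,000 × 4.2% × 283/365 = $20,482.9973
November 20 – December 31, 2021: 42 days at 1.7% → $629,000 × 1.7% × 42/365 = $1,230.4274
Total = $21,713.4247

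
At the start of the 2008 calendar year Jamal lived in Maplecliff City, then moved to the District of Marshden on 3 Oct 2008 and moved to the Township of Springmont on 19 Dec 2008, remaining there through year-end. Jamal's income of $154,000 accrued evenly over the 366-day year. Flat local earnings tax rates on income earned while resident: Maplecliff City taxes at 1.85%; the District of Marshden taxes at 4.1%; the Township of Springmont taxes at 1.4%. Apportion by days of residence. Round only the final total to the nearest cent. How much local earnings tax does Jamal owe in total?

Maplecliff City, 1 Jan – 2 Oct 2008: 276 days → $154,000 × 1.85% × 276/366 = $2,148.4262
The District of Marshden, 3 Oct – 18 Dec 2008: 77 days → $154,000 × 4.1% × 77/366 = $1,328.3552
The Township of Springmont, 19 Dec – 31 Dec 2008: 13 days → $154,000 × 1.4% × 13/366 = $76.5792
Total = $3,553.3607

$3,553.36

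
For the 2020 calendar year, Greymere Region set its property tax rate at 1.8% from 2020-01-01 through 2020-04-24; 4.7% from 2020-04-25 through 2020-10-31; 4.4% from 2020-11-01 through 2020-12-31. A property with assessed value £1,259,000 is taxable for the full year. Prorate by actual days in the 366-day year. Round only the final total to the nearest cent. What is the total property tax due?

£47,071.46

2020-01-01 to 2020-04-24: 115 days at 1.8% → £1,259,000 × 1.8% × 115/366 = £7,120.5738
2020-04-25 to 2020-10-31: 190 days at 4.7% → £1,259,000 × 4.7% × 190/366 = £30,718.2240
2020-11-01 to 2020-12-31: 61 days at 4.4% → £1,259,000 × 4.4% × 61/366 = £9,232.6667
Total = £47,071.4645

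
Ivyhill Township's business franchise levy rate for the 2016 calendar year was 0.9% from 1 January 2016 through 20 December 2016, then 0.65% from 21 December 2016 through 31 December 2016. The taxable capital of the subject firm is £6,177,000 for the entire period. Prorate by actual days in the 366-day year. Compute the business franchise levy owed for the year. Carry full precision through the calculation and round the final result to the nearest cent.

£55,128.88

1 January – 20 December 2016: 355 days at 0.9% → £6,177,000 × 0.9% × 355/366 = £53,922.1721
21 December – 31 December 2016: 11 days at 0.65% → £6,177,000 × 0.65% × 11/366 = £1,206.7090
Total = £55,128.8811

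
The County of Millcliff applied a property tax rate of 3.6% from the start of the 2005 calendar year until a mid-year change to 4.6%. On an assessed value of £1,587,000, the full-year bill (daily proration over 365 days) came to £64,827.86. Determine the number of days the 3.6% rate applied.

Let d = days at the first rate; then 365 − d days at the second rate.
£1,587,000 × [3.6%·d + 4.6%·(365−d)] / 365 = £64,827.86
Solving gives d = 188, so the new rate took effect on 8 July 2005.

188 days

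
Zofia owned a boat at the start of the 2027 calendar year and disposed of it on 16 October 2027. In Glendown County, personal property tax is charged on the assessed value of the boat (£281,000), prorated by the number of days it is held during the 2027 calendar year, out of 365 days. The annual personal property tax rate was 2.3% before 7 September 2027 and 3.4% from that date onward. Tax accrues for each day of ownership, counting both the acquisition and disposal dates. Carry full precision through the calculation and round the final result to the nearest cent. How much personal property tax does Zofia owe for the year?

£5,456.02

1 January – 6 September 2027: 249 days at 2.3% → £281,000 × 2.3% × 249/365 = £4,409.0055
7 September – 16 October 2027: 40 days at 3.4% → £281,000 × 3.4% × 40/365 = £1,047.0137
Total = £5,456.0192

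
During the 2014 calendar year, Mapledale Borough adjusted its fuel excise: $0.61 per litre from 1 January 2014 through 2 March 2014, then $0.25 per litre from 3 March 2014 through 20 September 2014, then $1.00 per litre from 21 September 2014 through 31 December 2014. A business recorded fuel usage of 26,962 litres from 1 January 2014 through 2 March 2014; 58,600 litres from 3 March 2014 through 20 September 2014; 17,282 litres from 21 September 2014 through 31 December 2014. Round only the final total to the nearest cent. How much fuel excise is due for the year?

$48,378.82

1 January – 2 March 2014: 26,962 litres at $0.61/litre → $16,446.82
3 March – 20 September 2014: 58,600 litres at $0.25/litre → $14,650.00
21 September – 31 December 2014: 17,282 litres at $1.00/litre → $17,282.00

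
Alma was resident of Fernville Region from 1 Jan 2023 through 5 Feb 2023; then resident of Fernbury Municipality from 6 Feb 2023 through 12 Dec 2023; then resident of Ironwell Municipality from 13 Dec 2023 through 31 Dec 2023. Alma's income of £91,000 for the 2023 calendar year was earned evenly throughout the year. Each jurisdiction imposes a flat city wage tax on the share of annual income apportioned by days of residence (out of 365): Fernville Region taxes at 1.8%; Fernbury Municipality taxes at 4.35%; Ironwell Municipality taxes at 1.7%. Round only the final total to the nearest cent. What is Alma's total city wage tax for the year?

£3,604.10

Fernville Region, 1 Jan – 5 Feb 2023: 36 days → £91,000 × 1.8% × 36/365 = £161.5562
Fernbury Municipality, 6 Feb – 12 Dec 2023: 310 days → £91,000 × 4.35% × 310/365 = £3,362.0137
Ironwell Municipality, 13 Dec – 31 Dec 2023: 19 days → £91,000 × 1.7% × 19/365 = £80.5288
Total = £3,604.0986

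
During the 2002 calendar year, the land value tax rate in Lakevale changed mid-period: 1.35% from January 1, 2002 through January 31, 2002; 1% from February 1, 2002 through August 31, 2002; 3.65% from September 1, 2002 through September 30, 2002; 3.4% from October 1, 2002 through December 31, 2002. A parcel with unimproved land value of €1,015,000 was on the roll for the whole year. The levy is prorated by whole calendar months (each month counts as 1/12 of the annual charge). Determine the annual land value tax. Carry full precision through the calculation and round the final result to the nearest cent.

€18,777.50

January 1 – January 31, 2002: 1 month at 1.35% → €1,015,000 × 1.35% × 1/12 = €1,141.8750
February 1 – August 31, 2002: 7 months at 1% → €1,015,000 × 1% × 7/12 = €5,920.8333
September 1 – September 30, 2002: 1 month at 3.65% → €1,015,000 × 3.65% × 1/12 = €3,087.2917
October 1 – December 31, 2002: 3 months at 3.4% → €1,015,000 × 3.4% × 3/12 = €8,627.5000
Total = €18,777.5000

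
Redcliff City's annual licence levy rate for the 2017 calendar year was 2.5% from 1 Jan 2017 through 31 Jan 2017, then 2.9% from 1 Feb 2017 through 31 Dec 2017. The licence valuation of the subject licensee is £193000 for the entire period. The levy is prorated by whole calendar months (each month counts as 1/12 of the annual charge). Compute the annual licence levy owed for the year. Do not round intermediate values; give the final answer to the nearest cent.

£5532.67

1 Jan – 31 Jan 2017: 1 month at 2.5% → £193000 × 2.5% × 1/12 = £402.0833
1 Feb – 31 Dec 2017: 11 months at 2.9% → £193000 × 2.9% × 11/12 = £5130.5833
Total = £5532.6667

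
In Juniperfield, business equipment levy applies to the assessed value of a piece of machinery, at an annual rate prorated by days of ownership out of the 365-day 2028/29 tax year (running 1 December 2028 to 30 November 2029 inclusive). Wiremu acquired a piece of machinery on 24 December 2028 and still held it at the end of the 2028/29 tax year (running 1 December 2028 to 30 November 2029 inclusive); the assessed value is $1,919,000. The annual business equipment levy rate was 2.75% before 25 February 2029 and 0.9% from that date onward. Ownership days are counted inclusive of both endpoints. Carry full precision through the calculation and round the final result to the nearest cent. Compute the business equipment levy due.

$22,310.35

24 December 2028 – 24 February 2029: 63 days at 2.75% → $1,919,000 × 2.75% × 63/365 = $9,108.6781
25 February – 30 November 2029: 279 days at 0.9% → $1,919,000 × 0.9% × 279/365 = $13,201.6685
Total = $22,310.3466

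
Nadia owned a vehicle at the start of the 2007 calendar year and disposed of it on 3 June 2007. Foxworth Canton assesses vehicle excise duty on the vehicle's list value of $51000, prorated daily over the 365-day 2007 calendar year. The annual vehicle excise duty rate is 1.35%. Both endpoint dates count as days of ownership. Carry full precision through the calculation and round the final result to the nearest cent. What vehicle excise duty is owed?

Days held (1 January – 3 June 2007): 154 out of 365
Tax = $51000 × 1.35% × 154/365 = $290.4904

$290.49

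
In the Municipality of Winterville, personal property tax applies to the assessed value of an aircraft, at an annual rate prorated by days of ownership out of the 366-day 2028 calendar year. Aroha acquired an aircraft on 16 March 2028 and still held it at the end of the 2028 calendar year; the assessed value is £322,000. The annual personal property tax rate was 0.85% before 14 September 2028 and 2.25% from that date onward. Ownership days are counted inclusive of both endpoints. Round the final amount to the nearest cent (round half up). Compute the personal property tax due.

£3,518.69

16 March – 13 September 2028: 182 days at 0.85% → £322,000 × 0.85% × 182/366 = £1,361.0219
14 September – 31 December 2028: 109 days at 2.25% → £322,000 × 2.25% × 109/366 = £2,157.6639
Total = £3,518.6858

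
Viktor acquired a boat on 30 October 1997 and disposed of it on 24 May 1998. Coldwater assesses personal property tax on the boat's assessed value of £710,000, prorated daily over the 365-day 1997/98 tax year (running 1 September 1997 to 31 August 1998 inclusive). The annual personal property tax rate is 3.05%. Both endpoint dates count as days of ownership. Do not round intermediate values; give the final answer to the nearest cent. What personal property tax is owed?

£12,281.05

Days held (30 October 1997 – 24 May 1998): 207 out of 365
Tax = £710,000 × 3.05% × 207/365 = £12,281.0548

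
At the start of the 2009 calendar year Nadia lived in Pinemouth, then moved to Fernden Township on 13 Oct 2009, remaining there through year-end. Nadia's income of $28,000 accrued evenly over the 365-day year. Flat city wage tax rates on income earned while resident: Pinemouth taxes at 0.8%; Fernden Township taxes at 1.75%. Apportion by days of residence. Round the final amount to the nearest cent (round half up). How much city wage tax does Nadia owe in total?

$282.30

Pinemouth, 1 Jan – 12 Oct 2009: 285 days → $28,000 × 0.8% × 285/365 = $174.9041
Fernden Township, 13 Oct – 31 Dec 2009: 80 days → $28,000 × 1.75% × 80/365 = $107.3973
Total = $282.3014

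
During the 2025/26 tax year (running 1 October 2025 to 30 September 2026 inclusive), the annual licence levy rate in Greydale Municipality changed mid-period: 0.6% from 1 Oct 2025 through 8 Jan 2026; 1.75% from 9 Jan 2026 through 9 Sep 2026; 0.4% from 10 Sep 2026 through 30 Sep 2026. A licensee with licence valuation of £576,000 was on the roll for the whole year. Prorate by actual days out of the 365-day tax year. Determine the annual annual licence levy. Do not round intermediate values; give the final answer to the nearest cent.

1 Oct 2025 – 8 Jan 2026: 100 days at 0.6% → £576,000 × 0.6% × 100/365 = £946.8493
9 Jan – 9 Sep 2026: 244 days at 1.75% → £576,000 × 1.75% × 244/365 = £6,738.4110
10 Sep – 30 Sep 2026: 21 days at 0.4% → £576,000 × 0.4% × 21/365 = £132.5589
Total = £7,817.8192

£7,817.82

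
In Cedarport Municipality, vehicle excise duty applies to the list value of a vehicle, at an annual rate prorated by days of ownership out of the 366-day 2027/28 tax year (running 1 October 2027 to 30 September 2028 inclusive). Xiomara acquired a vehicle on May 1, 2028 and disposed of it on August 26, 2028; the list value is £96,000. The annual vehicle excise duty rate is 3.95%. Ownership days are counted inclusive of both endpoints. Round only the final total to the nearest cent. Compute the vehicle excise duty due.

Days held (May 1 – August 26, 2028): 118 out of 366
Tax = £96,000 × 3.95% × 118/366 = £1,222.5574

£1,222.56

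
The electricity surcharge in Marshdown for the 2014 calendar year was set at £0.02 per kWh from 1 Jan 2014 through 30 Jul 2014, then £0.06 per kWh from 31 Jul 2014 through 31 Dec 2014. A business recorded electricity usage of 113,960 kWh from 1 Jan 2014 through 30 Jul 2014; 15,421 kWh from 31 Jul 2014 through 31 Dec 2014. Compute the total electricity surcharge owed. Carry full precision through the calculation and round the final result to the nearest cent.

1 Jan – 30 Jul 2014: 113,960 kWh at £0.02/kWh → £2,279.20
31 Jul – 31 Dec 2014: 15,421 kWh at £0.06/kWh → £925.26

£3,204.46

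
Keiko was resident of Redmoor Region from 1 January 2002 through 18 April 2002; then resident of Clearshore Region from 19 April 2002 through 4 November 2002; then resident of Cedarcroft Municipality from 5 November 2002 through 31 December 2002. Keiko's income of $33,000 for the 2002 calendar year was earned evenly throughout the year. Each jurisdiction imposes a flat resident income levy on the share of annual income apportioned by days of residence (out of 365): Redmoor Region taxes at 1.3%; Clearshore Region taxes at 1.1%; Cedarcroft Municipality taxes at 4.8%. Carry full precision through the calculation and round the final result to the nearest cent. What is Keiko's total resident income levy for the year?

Redmoor Region, 1 January – 18 April 2002: 108 days → $33,000 × 1.3% × 108/365 = $126.9370
Clearshore Region, 19 April – 4 November 2002: 200 days → $33,000 × 1.1% × 200/365 = $198.9041
Cedarcroft Municipality, 5 November – 31 December 2002: 57 days → $33,000 × 4.8% × 57/365 = $247.3644
Total = $573.2055

$573.21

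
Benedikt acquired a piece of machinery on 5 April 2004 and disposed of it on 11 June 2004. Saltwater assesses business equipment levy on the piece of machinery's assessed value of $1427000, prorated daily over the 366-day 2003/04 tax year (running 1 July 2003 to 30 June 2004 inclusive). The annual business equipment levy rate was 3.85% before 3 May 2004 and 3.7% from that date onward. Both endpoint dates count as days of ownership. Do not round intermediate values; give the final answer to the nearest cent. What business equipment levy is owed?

$9973.40

5 April – 2 May 2004: 28 days at 3.85% → $1427000 × 3.85% × 28/366 = $4203.0219
3 May – 11 June 2004: 40 days at 3.7% → $1427000 × 3.7% × 40/366 = $5770.3825
Total = $9973.4044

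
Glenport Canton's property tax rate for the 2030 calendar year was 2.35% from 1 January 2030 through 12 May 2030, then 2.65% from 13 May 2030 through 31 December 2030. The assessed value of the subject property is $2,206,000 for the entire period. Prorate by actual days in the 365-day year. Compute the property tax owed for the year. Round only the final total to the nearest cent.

1 January – 12 May 2030: 132 days at 2.35% → $2,206,000 × 2.35% × 132/365 = $18,747.9781
13 May – 31 December 2030: 233 days at 2.65% → $2,206,000 × 2.65% × 233/365 = $37,317.6630
Total = $56,065.6411

$56,065.64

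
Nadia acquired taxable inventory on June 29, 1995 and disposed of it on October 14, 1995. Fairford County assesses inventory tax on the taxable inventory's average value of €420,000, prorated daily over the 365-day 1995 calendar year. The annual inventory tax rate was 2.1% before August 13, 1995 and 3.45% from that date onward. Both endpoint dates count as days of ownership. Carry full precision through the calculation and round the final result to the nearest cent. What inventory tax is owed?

€3,588.41

June 29 – August 12, 1995: 45 days at 2.1% → €420,000 × 2.1% × 45/365 = €1,087.3973
August 13 – October 14, 1995: 63 days at 3.45% → €420,000 × 3.45% × 63/365 = €2,501.0137
Total = €3,588.4110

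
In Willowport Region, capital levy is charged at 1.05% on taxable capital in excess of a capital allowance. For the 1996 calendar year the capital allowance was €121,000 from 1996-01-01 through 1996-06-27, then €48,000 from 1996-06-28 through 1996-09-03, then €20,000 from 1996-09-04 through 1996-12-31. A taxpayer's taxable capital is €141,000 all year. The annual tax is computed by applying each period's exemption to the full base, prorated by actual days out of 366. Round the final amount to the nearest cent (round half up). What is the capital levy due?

€697.22

1996-01-01 to 1996-06-27: 179 days, exemption €121,000 → (€141,000 − €121,000) × 1.05% × 179/366 = €102.7049
1996-06-28 to 1996-09-03: 68 days, exemption €48,000 → (€141,000 − €48,000) × 1.05% × 68/366 = €181.4262
1996-09-04 to 1996-12-31: 119 days, exemption €20,000 → (€141,000 − €20,000) × 1.05% × 119/366 = €413.0861
Total = €697.2172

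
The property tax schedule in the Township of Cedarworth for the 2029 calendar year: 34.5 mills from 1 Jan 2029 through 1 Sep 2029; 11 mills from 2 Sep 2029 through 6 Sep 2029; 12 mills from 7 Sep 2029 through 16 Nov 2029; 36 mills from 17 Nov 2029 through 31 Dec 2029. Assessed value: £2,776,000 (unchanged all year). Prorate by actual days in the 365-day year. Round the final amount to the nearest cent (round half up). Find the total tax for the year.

1 Jan – 1 Sep 2029: 244 days at 34.5 mills → £2,776,000 × 3.45% × 244/365 = £64,022.9260
2 Sep – 6 Sep 2029: 5 days at 11 mills → £2,776,000 × 1.1% × 5/365 = £418.3014
7 Sep – 16 Nov 2029: 71 days at 12 mills → £2,776,000 × 1.2% × 71/365 = £6,479.8685
17 Nov – 31 Dec 2029: 45 days at 36 mills → £2,776,000 × 3.6% × 45/365 = £12,320.8767
Total = £83,241.9726

£83,241.97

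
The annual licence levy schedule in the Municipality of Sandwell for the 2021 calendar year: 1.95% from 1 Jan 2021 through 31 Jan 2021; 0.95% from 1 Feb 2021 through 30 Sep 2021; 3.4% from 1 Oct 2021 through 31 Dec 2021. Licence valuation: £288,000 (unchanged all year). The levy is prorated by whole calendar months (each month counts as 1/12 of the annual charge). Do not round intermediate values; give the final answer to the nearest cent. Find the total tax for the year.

1 Jan – 31 Jan 2021: 1 month at 1.95% → £288,000 × 1.95% × 1/12 = £468.0000
1 Feb – 30 Sep 2021: 8 months at 0.95% → £288,000 × 0.95% × 8/12 = £1,824.0000
1 Oct – 31 Dec 2021: 3 months at 3.4% → £288,000 × 3.4% × 3/12 = £2,448.0000
Total = £4,740.0000

£4,740.00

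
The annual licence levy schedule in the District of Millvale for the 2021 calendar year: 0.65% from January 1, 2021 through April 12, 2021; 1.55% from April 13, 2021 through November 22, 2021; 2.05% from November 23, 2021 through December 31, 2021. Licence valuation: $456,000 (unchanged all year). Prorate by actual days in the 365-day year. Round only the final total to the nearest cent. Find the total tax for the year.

$6,164.75

January 1 – April 12, 2021: 102 days at 0.65% → $456,000 × 0.65% × 102/365 = $828.2959
April 13 – November 22, 2021: 224 days at 1.55% → $456,000 × 1.55% × 224/365 = $4,337.6219
November 23 – December 31, 2021: 39 days at 2.05% → $456,000 × 2.05% × 39/365 = $998.8274
Total = $6,164.7452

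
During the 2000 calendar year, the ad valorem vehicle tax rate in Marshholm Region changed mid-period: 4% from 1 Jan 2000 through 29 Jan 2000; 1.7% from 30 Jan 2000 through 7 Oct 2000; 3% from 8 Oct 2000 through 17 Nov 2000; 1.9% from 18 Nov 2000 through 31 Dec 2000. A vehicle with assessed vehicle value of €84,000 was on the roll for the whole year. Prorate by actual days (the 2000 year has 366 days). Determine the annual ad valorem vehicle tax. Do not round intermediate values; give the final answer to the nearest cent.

€1,723.61

1 Jan – 29 Jan 2000: 29 days at 4% → €84,000 × 4% × 29/366 = €266.2295
30 Jan – 7 Oct 2000: 252 days at 1.7% → €84,000 × 1.7% × 252/366 = €983.2131
8 Oct – 17 Nov 2000: 41 days at 3% → €84,000 × 3% × 41/366 = €282.2951
18 Nov – 31 Dec 2000: 44 days at 1.9% → €84,000 × 1.9% × 44/366 = €191.8689
Total = €1,723.6066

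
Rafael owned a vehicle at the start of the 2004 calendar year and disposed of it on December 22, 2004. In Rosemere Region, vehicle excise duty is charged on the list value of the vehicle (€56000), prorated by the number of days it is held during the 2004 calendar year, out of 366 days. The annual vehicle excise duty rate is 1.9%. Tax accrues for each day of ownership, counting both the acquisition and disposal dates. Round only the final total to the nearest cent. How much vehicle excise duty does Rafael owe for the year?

Days held (January 1 – December 22, 2004): 357 out of 366
Tax = €56000 × 1.9% × 357/366 = €1037.8361

€1037.84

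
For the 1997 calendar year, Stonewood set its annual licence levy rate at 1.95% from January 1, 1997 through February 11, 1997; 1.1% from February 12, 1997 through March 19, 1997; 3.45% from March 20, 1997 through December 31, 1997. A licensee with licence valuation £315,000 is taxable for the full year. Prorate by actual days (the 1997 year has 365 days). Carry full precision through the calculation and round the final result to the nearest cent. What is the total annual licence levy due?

£9,593.69

January 1 – February 11, 1997: 42 days at 1.95% → £315,000 × 1.95% × 42/365 = £706.8082
February 12 – March 19, 1997: 36 days at 1.1% → £315,000 × 1.1% × 36/365 = £341.7534
March 20 – December 31, 1997: 287 days at 3.45% → £315,000 × 3.45% × 287/365 = £8,545.1301
Total = £9,593.6918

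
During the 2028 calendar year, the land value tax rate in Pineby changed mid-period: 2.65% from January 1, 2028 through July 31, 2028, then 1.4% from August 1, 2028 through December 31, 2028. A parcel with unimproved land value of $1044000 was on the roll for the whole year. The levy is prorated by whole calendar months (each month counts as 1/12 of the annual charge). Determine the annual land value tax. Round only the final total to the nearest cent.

$22228.50

January 1 – July 31, 2028: 7 months at 2.65% → $1044000 × 2.65% × 7/12 = $16138.5000
August 1 – December 31, 2028: 5 months at 1.4% → $1044000 × 1.4% × 5/12 = $6090.0000
Total = $22228.5000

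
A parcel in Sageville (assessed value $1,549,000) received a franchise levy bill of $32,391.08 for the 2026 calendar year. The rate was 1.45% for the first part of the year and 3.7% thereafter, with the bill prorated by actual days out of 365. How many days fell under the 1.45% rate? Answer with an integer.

Let d = days at the first rate; then 365 − d days at the second rate.
$1,549,000 × [1.45%·d + 3.7%·(365−d)] / 365 = $32,391.08
Solving gives d = 261, so the new rate took effect on 19 September 2026.

261 days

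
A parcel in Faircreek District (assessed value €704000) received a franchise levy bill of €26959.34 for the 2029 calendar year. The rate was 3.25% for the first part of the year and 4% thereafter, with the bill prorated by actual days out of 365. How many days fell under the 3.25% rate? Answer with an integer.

Let d = days at the first rate; then 365 − d days at the second rate.
€704000 × [3.25%·d + 4%·(365−d)] / 365 = €26959.34
Solving gives d = 83, so the new rate took effect on March 25, 2029.

83 days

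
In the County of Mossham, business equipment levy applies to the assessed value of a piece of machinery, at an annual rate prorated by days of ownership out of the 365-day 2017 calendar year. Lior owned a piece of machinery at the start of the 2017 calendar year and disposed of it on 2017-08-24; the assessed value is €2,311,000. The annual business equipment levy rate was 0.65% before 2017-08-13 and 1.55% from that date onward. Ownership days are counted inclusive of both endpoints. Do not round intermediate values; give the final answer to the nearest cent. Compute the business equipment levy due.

€10,396.33

2017-01-01 to 2017-08-12: 224 days at 0.65% → €2,311,000 × 0.65% × 224/365 = €9,218.6740
2017-08-13 to 2017-08-24: 12 days at 1.55% → €2,311,000 × 1.55% × 12/365 = €1,177.6603
Total = €10,396.3342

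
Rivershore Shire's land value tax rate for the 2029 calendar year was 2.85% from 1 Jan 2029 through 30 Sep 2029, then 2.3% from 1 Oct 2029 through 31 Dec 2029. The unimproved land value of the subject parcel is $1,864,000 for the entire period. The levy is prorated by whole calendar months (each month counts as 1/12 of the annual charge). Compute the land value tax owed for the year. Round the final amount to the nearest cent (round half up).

1 Jan – 30 Sep 2029: 9 months at 2.85% → $1,864,000 × 2.85% × 9/12 = $39,843.0000
1 Oct – 31 Dec 2029: 3 months at 2.3% → $1,864,000 × 2.3% × 3/12 = $10,718.0000
Total = $50,561.0000

$50,561.00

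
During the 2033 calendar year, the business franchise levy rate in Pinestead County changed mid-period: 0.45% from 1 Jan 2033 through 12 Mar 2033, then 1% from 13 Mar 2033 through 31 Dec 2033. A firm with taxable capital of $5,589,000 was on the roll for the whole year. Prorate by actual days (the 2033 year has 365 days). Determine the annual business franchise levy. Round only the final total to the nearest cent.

$49,910.54

1 Jan – 12 Mar 2033: 71 days at 0.45% → $5,589,000 × 0.45% × 71/365 = $4,892.2890
13 Mar – 31 Dec 2033: 294 days at 1% → $5,589,000 × 1% × 294/365 = $45,018.2466
Total = $49,910.5356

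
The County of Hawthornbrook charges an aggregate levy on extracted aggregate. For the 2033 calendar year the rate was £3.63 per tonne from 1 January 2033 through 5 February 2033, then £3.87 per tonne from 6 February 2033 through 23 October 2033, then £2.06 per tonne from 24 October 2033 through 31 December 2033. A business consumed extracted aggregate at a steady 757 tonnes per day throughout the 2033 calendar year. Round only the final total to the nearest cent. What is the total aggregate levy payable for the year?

1 January – 5 February 2033: 36 days × 757 tonnes/day = 27,252 tonnes at £3.63/tonne → £98,924.76
6 February – 23 October 2033: 260 days × 757 tonnes/day = 196,820 tonnes at £3.87/tonne → £761,693.40
24 October – 31 December 2033: 69 days × 757 tonnes/day = 52,233 tonnes at £2.06/tonne → £107,599.98

£968,218.14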